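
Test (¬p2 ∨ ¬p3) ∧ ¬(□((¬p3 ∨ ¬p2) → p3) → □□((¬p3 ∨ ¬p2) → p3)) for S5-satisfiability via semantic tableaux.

Unsatisfiable

1. (¬p2 ∨ ¬p3) ∧ ¬(□((¬p3 ∨ ¬p2) → p3) → □□((¬p3 ∨ ¬p2) → p3)), w0
2. ¬p2 ∨ ¬p3, w0   [∧-rule on 1]
3. ¬(□((¬p3 ∨ ¬p2) → p3) → □□((¬p3 ∨ ¬p2) → p3)), w0   [∧-rule on 1]
4. □((¬p3 ∨ ¬p2) → p3), w0   [¬→-rule on 3]
5. ¬□□((¬p3 ∨ ¬p2) → p3), w0   [¬→-rule on 3]
6. (¬p3 ∨ ¬p2) → p3, w0   [□-rule on 4 via w0Rw0]
7. ¬p2, w0   [∨-rule on 2 (branches; this branch)]
8. p3, w0   [→-rule on 6 (branches; this branch)]
9. ¬□((¬p3 ∨ ¬p2) → p3), w1   [¬□-rule on 5: fresh world w1, w0Rw1]
10. (¬p3 ∨ ¬p2) → p3, w1   [□-rule on 4 via w0Rw1]
11. ¬(¬p3 ∨ ¬p2), w1   [→-rule on 10 (branches; this branch)]
12. p3, w1   [¬∨-rule on 11]
13. p2, w1   [¬∨-rule on 11]
14. ¬((¬p3 ∨ ¬p2) → p3), w2   [¬□-rule on 9: fresh world w2, w1Rw2]
15. ¬p3 ∨ ¬p2, w2   [¬→-rule on 14]
16. ¬p3, w2   [¬→-rule on 14]
17. (¬p3 ∨ ¬p2) → p3, w2   [□-rule on 4 via w0Rw2]
18. ¬p2, w2   [∨-rule on 15 (branches; this branch)]
19. ¬(¬p3 ∨ ¬p2), w2   [→-rule on 17 (branches; this branch)]
20. p3, w2   [¬∨-rule on 19]
21. p2, w2   [¬∨-rule on 19]
Accessibility: w0Rw0, w0Rw1, w0Rw2, w1Rw0, w1Rw1, w1Rw2, w2Rw0, w2Rw1, w2Rw2
Branch closes: p3 and ¬p3 both at w2.
All branches of the tableau close; one closing branch shown above.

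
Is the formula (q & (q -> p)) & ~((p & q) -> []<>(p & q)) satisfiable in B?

No, unsatisfiable

1. (q & (q -> p)) & ~((p & q) -> []<>(p & q)), u
2. q & (q -> p), u
3. ~((p & q) -> []<>(p & q)), u
4. q, u
5. q -> p, u
6. p & q, u
7. ~[]<>(p & q), u
8. p, u
9. ~<>(p & q), v
10. ~(p & q), u
11. ~(p & q), v
12. ~q, u
Accessibility: uRu, uRv, vRu, vRv
Branch closes: q and ~q both at u.
(One branch shown.) All branches close.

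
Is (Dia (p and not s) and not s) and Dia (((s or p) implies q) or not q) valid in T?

Not valid

Tableau for the negation not ((Dia (p and not s) and not s) and Dia (((s or p) implies q) or not q)):
1. not ((Dia (p and not s) and not s) and Dia (((s or p) implies q) or not q)), 0
2. not (Dia (p and not s) and not s), 0
3. s, 0
Accessibility: 0R0
The negation has an open branch (countermodel exists).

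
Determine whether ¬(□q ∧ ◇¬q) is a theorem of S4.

Yes, valid

Tableau for the negation □q ∧ ◇¬q:
1. □q ∧ ◇¬q, u
2. □q, u
3. ◇¬q, u
4. q, u
5. ¬q, v
6. q, v
Accessibility: uRu, uRv, vRv
Branch closes: q and ¬q both at v.
Every branch of the negation's tableau closes; the branch above is one of them.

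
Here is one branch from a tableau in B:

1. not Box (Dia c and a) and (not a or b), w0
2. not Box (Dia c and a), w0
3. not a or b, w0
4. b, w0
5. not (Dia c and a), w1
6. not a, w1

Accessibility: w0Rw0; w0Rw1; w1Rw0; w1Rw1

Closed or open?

No world carries both an atom and its negation.

No, open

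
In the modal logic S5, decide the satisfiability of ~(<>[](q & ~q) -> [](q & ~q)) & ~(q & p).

Unsatisfiable

1. ~(<>[](q & ~q) -> [](q & ~q)) & ~(q & p), 0
2. ~(<>[](q & ~q) -> [](q & ~q)), 0   [&-rule on 1]
3. ~(q & p), 0   [&-rule on 1]
4. <>[](q & ~q), 0   [~->-rule on 2]
5. ~[](q & ~q), 0   [~->-rule on 2]
6. ~p, 0   [~&-rule on 3 (branches; this branch)]
7. [](q & ~q), 1   [<>-rule on 4: fresh world 1, 0R1]
8. q & ~q, 0   [[]-rule on 7 via 1R0]
9. q, 0   [&-rule on 8]
10. ~q, 0   [&-rule on 8]
Accessibility: 0R0, 0R1, 1R0, 1R1
Branch closes: q and ~q both at 0.
(One branch shown.) All branches close.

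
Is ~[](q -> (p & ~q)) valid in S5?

Not valid

Tableau for the negation [](q -> (p & ~q)):
1. [](q -> (p & ~q)), u
2. q -> (p & ~q), u
3. p & ~q, u
4. p, u
5. ~q, u
Accessibility: uRu
The negation has an open branch (countermodel exists).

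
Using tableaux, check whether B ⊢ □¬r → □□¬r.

No, not valid

Tableau for the negation ¬(□¬r → □□¬r):
1. ¬(□¬r → □□¬r), u
2. □¬r, u   [¬→-rule on 1]
3. ¬□□¬r, u   [¬→-rule on 1]
4. ¬r, u   [□-rule on 2 via uRu]
5. ¬□¬r, v   [¬□-rule on 3: fresh world v, uRv]
6. ¬r, v   [□-rule on 2 via uRv]
7. r, w   [¬□-rule on 5: fresh world w, vRw]
Accessibility: uRu, uRv, vRu, vRv, vRw, wRv, wRw
The negation has an open branch (countermodel exists).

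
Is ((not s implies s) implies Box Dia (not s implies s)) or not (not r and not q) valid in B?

Tableau for the negation not (((not s implies s) implies Box Dia (not s implies s)) or not (not r and not q)):
1. not (((not s implies s) implies Box Dia (not s implies s)) or not (not r and not q)), u
2. not ((not s implies s) implies Box Dia (not s implies s)), u   [neg-or-rule on 1]
3. not r and not q, u   [neg-or-rule on 1]
4. not s implies s, u   [neg-implies-rule on 2]
5. not Box Dia (not s implies s), u   [neg-implies-rule on 2]
6. not r, u   [and-rule on 3]
7. not q, u   [and-rule on 3]
8. s, u   [implies-rule on 4 (branches; this branch)]
9. not Dia (not s implies s), v   [neg-Box-rule on 5: fresh world v, uRv]
10. not (not s implies s), u   [neg-Dia-rule on 9 via vRu]
11. not s, u   [neg-implies-rule on 10]
Accessibility: uRu, uRv, vRu, vRv
Branch closes: s and not s both at u.
All branches of the negation close; one closing branch shown above.

Yes, valid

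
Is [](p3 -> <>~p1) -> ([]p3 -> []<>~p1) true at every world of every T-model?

Tableau for the negation ~([](p3 -> <>~p1) -> ([]p3 -> []<>~p1)):
1. ~([](p3 -> <>~p1) -> ([]p3 -> []<>~p1)), w0
2. [](p3 -> <>~p1), w0
3. ~([]p3 -> []<>~p1), w0
4. []p3, w0
5. ~[]<>~p1, w0
6. p3 -> <>~p1, w0
7. p3, w0
8. <>~p1, w0
9. ~<>~p1, w1
10. p3 -> <>~p1, w1
11. p3, w1
12. p1, w1
13. <>~p1, w1
14. ~p1, w2
15. p3 -> <>~p1, w2
16. p3, w2
17. <>~p1, w2
18. ~p1, w3
19. p1, w3
Accessibility: w0Rw0, w0Rw1, w0Rw2, w1Rw1, w1Rw3, w2Rw2, w3Rw3
Branch closes: p1 and ~p1 both at w3.
All branches of the negation close; one closing branch shown above.

Valid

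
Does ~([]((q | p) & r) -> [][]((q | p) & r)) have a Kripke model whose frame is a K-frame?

1. ~([]((q | p) & r) -> [][]((q | p) & r)), w0
2. []((q | p) & r), w0
3. ~[][]((q | p) & r), w0
4. ~[]((q | p) & r), w1
5. (q | p) & r, w1
6. q | p, w1
7. r, w1
8. p, w1
9. ~((q | p) & r), w2
10. ~r, w2
Accessibility: w0Rw1, w1Rw2

Yes, satisfiable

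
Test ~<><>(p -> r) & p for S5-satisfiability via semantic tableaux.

Satisfiable (open branch found)

1. ~<><>(p -> r) & p, u
2. ~<><>(p -> r), u   [&-rule on 1]
3. p, u   [&-rule on 1]
4. ~<>(p -> r), u   [~<>-rule on 2 via uRu]
5. ~(p -> r), u   [~<>-rule on 4 via uRu]
6. ~r, u   [~->-rule on 5]
Accessibility: uRu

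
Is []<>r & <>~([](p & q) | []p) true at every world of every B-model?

No, not valid

Tableau for the negation ~([]<>r & <>~([](p & q) | []p)):
1. ~([]<>r & <>~([](p & q) | []p)), 0
2. ~<>~([](p & q) | []p), 0   [~&-rule on 1 (branches; this branch)]
3. [](p & q) | []p, 0   [~<>-rule on 2 via 0R0]
4. []p, 0   [|-rule on 3 (branches; this branch)]
5. p, 0   [[]-rule on 4 via 0R0]
Accessibility: 0R0
The negation has an open branch (countermodel exists).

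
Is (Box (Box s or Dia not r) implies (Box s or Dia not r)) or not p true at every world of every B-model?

Tableau for the negation not ((Box (Box s or Dia not r) implies (Box s or Dia not r)) or not p):
1. not ((Box (Box s or Dia not r) implies (Box s or Dia not r)) or not p), 0
2. not (Box (Box s or Dia not r) implies (Box s or Dia not r)), 0
3. p, 0
4. Box (Box s or Dia not r), 0
5. not (Box s or Dia not r), 0
6. not Box s, 0
7. not Dia not r, 0
8. Box s or Dia not r, 0
9. r, 0
10. Dia not r, 0
11. not s, 1
12. Box s or Dia not r, 1
13. r, 1
14. Dia not r, 1
15. not r, 2
16. Box s or Dia not r, 2
17. r, 2
Accessibility: 0R0, 0R1, 0R2, 1R0, 1R1, 2R0, 2R2
Branch closes: r and not r both at 2.
Every branch of the negation's tableau closes; the branch above is one of them.

Valid in B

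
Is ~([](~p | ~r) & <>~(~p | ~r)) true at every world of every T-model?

Tableau for the negation [](~p | ~r) & <>~(~p | ~r):
1. [](~p | ~r) & <>~(~p | ~r), u
2. [](~p | ~r), u
3. <>~(~p | ~r), u
4. ~p | ~r, u
5. ~r, u
6. ~(~p | ~r), v
7. p, v
8. r, v
9. ~p | ~r, v
10. ~r, v
Accessibility: uRu, uRv, vRv
Branch closes: r and ~r both at v.
Every branch of the negation's tableau closes; the branch above is one of them.

Valid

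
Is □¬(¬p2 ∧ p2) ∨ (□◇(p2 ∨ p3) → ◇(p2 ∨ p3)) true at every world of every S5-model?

Yes, valid

Tableau for the negation ¬(□¬(¬p2 ∧ p2) ∨ (□◇(p2 ∨ p3) → ◇(p2 ∨ p3))):
1. ¬(□¬(¬p2 ∧ p2) ∨ (□◇(p2 ∨ p3) → ◇(p2 ∨ p3))), u
2. ¬□¬(¬p2 ∧ p2), u
3. ¬(□◇(p2 ∨ p3) → ◇(p2 ∨ p3)), u
4. □◇(p2 ∨ p3), u
5. ¬◇(p2 ∨ p3), u
6. ◇(p2 ∨ p3), u
7. ¬(p2 ∨ p3), u
8. ¬p2, u
9. ¬p3, u
10. ¬p2 ∧ p2, v
11. ¬p2, v
12. p2, v
Accessibility: uRu, uRv, vRu, vRv
Branch closes: p2 and ¬p2 both at v.
Every branch of the negation's tableau closes; the branch above is one of them.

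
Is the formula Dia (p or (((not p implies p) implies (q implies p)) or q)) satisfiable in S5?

1. Dia (p or (((not p implies p) implies (q implies p)) or q)), w0
2. p or (((not p implies p) implies (q implies p)) or q), w1   [Dia-rule on 1: fresh world w1, w0Rw1]
3. ((not p implies p) implies (q implies p)) or q, w1   [or-rule on 2 (branches; this branch)]
4. q, w1   [or-rule on 3 (branches; this branch)]
Accessibility: w0Rw0, w0Rw1, w1Rw0, w1Rw1

Satisfiable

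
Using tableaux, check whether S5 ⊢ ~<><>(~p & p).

Tableau for the negation <><>(~p & p):
1. <><>(~p & p), w0
2. <>(~p & p), w1
3. ~p & p, w2
4. ~p, w2
5. p, w2
Accessibility: w0Rw0, w0Rw1, w0Rw2, w1Rw0, w1Rw1, w1Rw2, w2Rw0, w2Rw1, w2Rw2
Branch closes: p and ~p both at w2.
Every branch of the negation's tableau closes; the branch above is one of them.

Valid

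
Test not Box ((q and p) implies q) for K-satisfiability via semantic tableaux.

No, unsatisfiable

1. not Box ((q and p) implies q), u
2. not ((q and p) implies q), v   [neg-Box-rule on 1: fresh world v, uRv]
3. q and p, v   [neg-implies-rule on 2]
4. not q, v   [neg-implies-rule on 2]
5. q, v   [and-rule on 3]
6. p, v   [and-rule on 3]
Accessibility: uRv
Branch closes: q and not q both at v.
All branches of the tableau close; one closing branch shown above.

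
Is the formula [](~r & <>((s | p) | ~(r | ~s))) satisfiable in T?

Satisfiable (open branch found)

1. [](~r & <>((s | p) | ~(r | ~s))), w0
2. ~r & <>((s | p) | ~(r | ~s)), w0   [[]-rule on 1 via w0Rw0]
3. ~r, w0   [&-rule on 2]
4. <>((s | p) | ~(r | ~s)), w0   [&-rule on 2]
5. (s | p) | ~(r | ~s), w1   [<>-rule on 4: fresh world w1, w0Rw1]
6. ~r & <>((s | p) | ~(r | ~s)), w1   [[]-rule on 1 via w0Rw1]
7. ~r, w1   [&-rule on 6]
8. <>((s | p) | ~(r | ~s)), w1   [&-rule on 6]
9. ~(r | ~s), w1   [|-rule on 5 (branches; this branch)]
10. s, w1   [~|-rule on 9]
11. (s | p) | ~(r | ~s), w2   [<>-rule on 8: fresh world w2, w1Rw2]
12. ~(r | ~s), w2   [|-rule on 11 (branches; this branch)]
13. ~r, w2   [~|-rule on 12]
14. s, w2   [~|-rule on 12]
Accessibility: w0Rw0, w0Rw1, w1Rw1, w1Rw2, w2Rw2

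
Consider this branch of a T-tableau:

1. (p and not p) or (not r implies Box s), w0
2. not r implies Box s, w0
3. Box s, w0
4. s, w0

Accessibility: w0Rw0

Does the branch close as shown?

No world carries both an atom and its negation.

Not closed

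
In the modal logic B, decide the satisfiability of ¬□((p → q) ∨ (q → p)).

Unsatisfiable (every branch closes)

1. ¬□((p → q) ∨ (q → p)), w0
2. ¬((p → q) ∨ (q → p)), w1   [¬□-rule on 1: fresh world w1, w0Rw1]
3. ¬(p → q), w1   [¬∨-rule on 2]
4. ¬(q → p), w1   [¬∨-rule on 2]
5. p, w1   [¬→-rule on 3]
6. ¬q, w1   [¬→-rule on 3]
7. q, w1   [¬→-rule on 4]
8. ¬p, w1   [¬→-rule on 4]
Accessibility: w0Rw0, w0Rw1, w1Rw0, w1Rw1
Branch closes: q and ¬q both at w1.
All branches of the tableau close; one closing branch shown above.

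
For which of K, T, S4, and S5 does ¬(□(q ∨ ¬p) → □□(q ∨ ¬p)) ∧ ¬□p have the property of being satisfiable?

K, T

T-tableau for the formula:
1. ¬(□(q ∨ ¬p) → □□(q ∨ ¬p)) ∧ ¬□p, w0
2. ¬(□(q ∨ ¬p) → □□(q ∨ ¬p)), w0
3. ¬□p, w0
4. □(q ∨ ¬p), w0
5. ¬□□(q ∨ ¬p), w0
6. q ∨ ¬p, w0
7. ¬p, w0
8. ¬p, w1
9. q ∨ ¬p, w1
10. ¬□(q ∨ ¬p), w2
11. q ∨ ¬p, w2
12. ¬p, w2
13. ¬(q ∨ ¬p), w3
14. ¬q, w3
15. p, w3
Accessibility: w0Rw0, w0Rw1, w0Rw2, w1Rw1, w2Rw2, w2Rw3, w3Rw3
Complete open branch: satisfiable in T, hence also in K (this T-model is also a K-model).
S4-tableau for the formula:
1. ¬(□(q ∨ ¬p) → □□(q ∨ ¬p)) ∧ ¬□p, w0
2. ¬(□(q ∨ ¬p) → □□(q ∨ ¬p)), w0
3. ¬□p, w0
4. □(q ∨ ¬p), w0
5. ¬□□(q ∨ ¬p), w0
6. q ∨ ¬p, w0
7. ¬p, w0
8. ¬p, w1
9. q ∨ ¬p, w1
10. ¬□(q ∨ ¬p), w2
11. q ∨ ¬p, w2
12. ¬p, w2
13. ¬(q ∨ ¬p), w3
14. ¬q, w3
15. p, w3
16. q ∨ ¬p, w3
17. ¬p, w3
Accessibility: w0Rw0, w0Rw1, w0Rw2, w0Rw3, w1Rw1, w2Rw2, w2Rw3, w3Rw3
Branch closes: p and ¬p both at w3.
Every branch closes (one shown): unsatisfiable in S4, hence also in S5 (every S5-frame is an S4-frame).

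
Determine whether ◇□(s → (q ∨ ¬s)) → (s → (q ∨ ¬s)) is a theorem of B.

Tableau for the negation ¬(◇□(s → (q ∨ ¬s)) → (s → (q ∨ ¬s))):
1. ¬(◇□(s → (q ∨ ¬s)) → (s → (q ∨ ¬s))), w0
2. ◇□(s → (q ∨ ¬s)), w0   [¬→-rule on 1]
3. ¬(s → (q ∨ ¬s)), w0   [¬→-rule on 1]
4. s, w0   [¬→-rule on 3]
5. ¬(q ∨ ¬s), w0   [¬→-rule on 3]
6. ¬q, w0   [¬∨-rule on 5]
7. □(s → (q ∨ ¬s)), w1   [◇-rule on 2: fresh world w1, w0Rw1]
8. s → (q ∨ ¬s), w0   [□-rule on 7 via w1Rw0]
9. s → (q ∨ ¬s), w1   [□-rule on 7 via w1Rw1]
10. q ∨ ¬s, w0   [→-rule on 8 (branches; this branch)]
11. q ∨ ¬s, w1   [→-rule on 9 (branches; this branch)]
12. ¬s, w0   [∨-rule on 10 (branches; this branch)]
Accessibility: w0Rw0, w0Rw1, w1Rw0, w1Rw1
Branch closes: s and ¬s both at w0.
Every branch of the negation's tableau closes; the branch above is one of them.

Yes, valid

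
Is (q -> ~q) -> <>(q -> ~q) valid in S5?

Tableau for the negation ~((q -> ~q) -> <>(q -> ~q)):
1. ~((q -> ~q) -> <>(q -> ~q)), u
2. q -> ~q, u
3. ~<>(q -> ~q), u
4. ~(q -> ~q), u
5. q, u
6. ~q, u
Accessibility: uRu
Branch closes: q and ~q both at u.
Every branch of the negation's tableau closes; the branch above is one of them.

Yes, valid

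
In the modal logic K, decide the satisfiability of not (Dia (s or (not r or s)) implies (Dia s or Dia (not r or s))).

1. not (Dia (s or (not r or s)) implies (Dia s or Dia (not r or s))), 0
2. Dia (s or (not r or s)), 0
3. not (Dia s or Dia (not r or s)), 0
4. not Dia s, 0
5. not Dia (not r or s), 0
6. s or (not r or s), 1
7. not s, 1
8. not (not r or s), 1
9. r, 1
10. not r or s, 1
11. s, 1
Accessibility: 0R1
Branch closes: s and not s both at 1.
All branches of the tableau close; one closing branch shown above.

Unsatisfiable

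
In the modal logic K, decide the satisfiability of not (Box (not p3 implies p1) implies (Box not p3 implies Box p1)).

Unsatisfiable (every branch closes)

1. not (Box (not p3 implies p1) implies (Box not p3 implies Box p1)), u
2. Box (not p3 implies p1), u
3. not (Box not p3 implies Box p1), u
4. Box not p3, u
5. not Box p1, u
6. not p1, v
7. not p3 implies p1, v
8. not p3, v
9. p1, v
Accessibility: uRv
Branch closes: p1 and not p1 both at v.
Every branch closes; the branch above is one of them.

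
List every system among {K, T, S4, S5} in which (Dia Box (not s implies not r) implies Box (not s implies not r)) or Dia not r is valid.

S5

S4-tableau for the negation not ((Dia Box (not s implies not r) implies Box (not s implies not r)) or Dia not r):
1. not ((Dia Box (not s implies not r) implies Box (not s implies not r)) or Dia not r), w0
2. not (Dia Box (not s implies not r) implies Box (not s implies not r)), w0   [neg-or-rule on 1]
3. not Dia not r, w0   [neg-or-rule on 1]
4. Dia Box (not s implies not r), w0   [neg-implies-rule on 2]
5. not Box (not s implies not r), w0   [neg-implies-rule on 2]
6. r, w0   [neg-Dia-rule on 3 via w0Rw0]
7. Box (not s implies not r), w1   [Dia-rule on 4: fresh world w1, w0Rw1]
8. r, w1   [neg-Dia-rule on 3 via w0Rw1]
9. not s implies not r, w1   [Box-rule on 7 via w1Rw1]
10. s, w1   [implies-rule on 9 (branches; this branch)]
11. not (not s implies not r), w2   [neg-Box-rule on 5: fresh world w2, w0Rw2]
12. not s, w2   [neg-implies-rule on 11]
13. r, w2   [neg-implies-rule on 11]
Accessibility: w0Rw0, w0Rw1, w0Rw2, w1Rw1, w2Rw2
Complete open branch: countermodel on an S4-frame, so not valid in S4, nor in K, T (the same frame is also a K-frame and a T-frame).
S5-tableau for the negation not ((Dia Box (not s implies not r) implies Box (not s implies not r)) or Dia not r):
1. not ((Dia Box (not s implies not r) implies Box (not s implies not r)) or Dia not r), w0
2. not (Dia Box (not s implies not r) implies Box (not s implies not r)), w0   [neg-or-rule on 1]
3. not Dia not r, w0   [neg-or-rule on 1]
4. Dia Box (not s implies not r), w0   [neg-implies-rule on 2]
5. not Box (not s implies not r), w0   [neg-implies-rule on 2]
6. r, w0   [neg-Dia-rule on 3 via w0Rw0]
7. Box (not s implies not r), w1   [Dia-rule on 4: fresh world w1, w0Rw1]
8. r, w1   [neg-Dia-rule on 3 via w0Rw1]
9. not s implies not r, w0   [Box-rule on 7 via w1Rw0]
10. not s implies not r, w1   [Box-rule on 7 via w1Rw1]
11. s, w0   [implies-rule on 9 (branches; this branch)]
12. s, w1   [implies-rule on 10 (branches; this branch)]
13. not (not s implies not r), w2   [neg-Box-rule on 5: fresh world w2, w0Rw2]
14. not s, w2   [neg-implies-rule on 13]
15. r, w2   [neg-implies-rule on 13]
16. not s implies not r, w2   [Box-rule on 7 via w1Rw2]
17. not r, w2   [implies-rule on 16 (branches; this branch)]
Accessibility: w0Rw0, w0Rw1, w0Rw2, w1Rw0, w1Rw1, w1Rw2, w2Rw0, w2Rw1, w2Rw2
Branch closes: r and not r both at w2.
Every branch closes (one shown): valid in S5.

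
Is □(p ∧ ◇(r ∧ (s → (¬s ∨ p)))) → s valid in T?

No, not valid

Tableau for the negation ¬(□(p ∧ ◇(r ∧ (s → (¬s ∨ p)))) → s):
1. ¬(□(p ∧ ◇(r ∧ (s → (¬s ∨ p)))) → s), 0
2. □(p ∧ ◇(r ∧ (s → (¬s ∨ p)))), 0
3. ¬s, 0
4. p ∧ ◇(r ∧ (s → (¬s ∨ p))), 0
5. p, 0
6. ◇(r ∧ (s → (¬s ∨ p))), 0
7. r ∧ (s → (¬s ∨ p)), 1
8. r, 1
9. s → (¬s ∨ p), 1
10. p ∧ ◇(r ∧ (s → (¬s ∨ p))), 1
11. p, 1
12. ◇(r ∧ (s → (¬s ∨ p))), 1
13. ¬s ∨ p, 1
14. r ∧ (s → (¬s ∨ p)), 2
15. r, 2
16. s → (¬s ∨ p), 2
17. ¬s ∨ p, 2
18. p, 2
Accessibility: 0R0, 0R1, 1R1, 1R2, 2R2
The negation has an open branch (countermodel exists).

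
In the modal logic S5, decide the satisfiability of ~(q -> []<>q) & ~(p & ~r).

1. ~(q -> []<>q) & ~(p & ~r), 0
2. ~(q -> []<>q), 0   [&-rule on 1]
3. ~(p & ~r), 0   [&-rule on 1]
4. q, 0   [~->-rule on 2]
5. ~[]<>q, 0   [~->-rule on 2]
6. r, 0   [~&-rule on 3 (branches; this branch)]
7. ~<>q, 1   [~[]-rule on 5: fresh world 1, 0R1]
8. ~q, 0   [~<>-rule on 7 via 1R0]
Accessibility: 0R0, 0R1, 1R0, 1R1
Branch closes: q and ~q both at 0.
All branches of the tableau close; one closing branch shown above.

Unsatisfiable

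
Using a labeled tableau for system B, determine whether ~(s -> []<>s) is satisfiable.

1. ~(s -> []<>s), w0
2. s, w0
3. ~[]<>s, w0
4. ~<>s, w1
5. ~s, w0
Accessibility: w0Rw0, w0Rw1, w1Rw0, w1Rw1
Branch closes: s and ~s both at w0.
Every branch closes; the branch above is one of them.

Unsatisfiable (every branch closes)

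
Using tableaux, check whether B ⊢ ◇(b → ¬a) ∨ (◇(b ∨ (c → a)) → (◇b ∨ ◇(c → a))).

Tableau for the negation ¬(◇(b → ¬a) ∨ (◇(b ∨ (c → a)) → (◇b ∨ ◇(c → a)))):
1. ¬(◇(b → ¬a) ∨ (◇(b ∨ (c → a)) → (◇b ∨ ◇(c → a)))), 0
2. ¬◇(b → ¬a), 0
3. ¬(◇(b ∨ (c → a)) → (◇b ∨ ◇(c → a))), 0
4. ◇(b ∨ (c → a)), 0
5. ¬(◇b ∨ ◇(c → a)), 0
6. ¬◇b, 0
7. ¬◇(c → a), 0
8. ¬(b → ¬a), 0
9. b, 0
10. a, 0
11. ¬b, 0
Accessibility: 0R0
Branch closes: b and ¬b both at 0.
Every branch of the negation's tableau closes; the branch above is one of them.

Yes, valid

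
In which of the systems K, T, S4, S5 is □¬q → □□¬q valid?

S4-tableau for the negation ¬(□¬q → □□¬q):
1. ¬(□¬q → □□¬q), 0
2. □¬q, 0
3. ¬□□¬q, 0
4. ¬q, 0
5. ¬□¬q, 1
6. ¬q, 1
7. q, 2
8. ¬q, 2
Accessibility: 0R0, 0R1, 0R2, 1R1, 1R2, 2R2
Branch closes: q and ¬q both at 2.
Every branch closes (one shown): valid in S4, hence also in S5 (every theorem of S4 is a theorem of S5).
T-tableau for the negation ¬(□¬q → □□¬q):
1. ¬(□¬q → □□¬q), 0
2. □¬q, 0
3. ¬□□¬q, 0
4. ¬q, 0
5. ¬□¬q, 1
6. ¬q, 1
7. q, 2
Accessibility: 0R0, 0R1, 1R1, 1R2, 2R2
Complete open branch: countermodel on a T-frame, so not valid in T, nor in K (the same frame is also a K-frame).

S4, S5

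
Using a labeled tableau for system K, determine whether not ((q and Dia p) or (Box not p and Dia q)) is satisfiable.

Satisfiable (open branch found)

1. not ((q and Dia p) or (Box not p and Dia q)), 0
2. not (q and Dia p), 0   [neg-or-rule on 1]
3. not (Box not p and Dia q), 0   [neg-or-rule on 1]
4. not Dia p, 0   [neg-and-rule on 2 (branches; this branch)]
5. not Dia q, 0   [neg-and-rule on 3 (branches; this branch)]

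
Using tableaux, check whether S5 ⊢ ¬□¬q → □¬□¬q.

Valid in S5

Tableau for the negation ¬(¬□¬q → □¬□¬q):
1. ¬(¬□¬q → □¬□¬q), w0
2. ¬□¬q, w0
3. ¬□¬□¬q, w0
4. q, w1
5. □¬q, w2
6. ¬q, w0
7. ¬q, w1
Accessibility: w0Rw0, w0Rw1, w0Rw2, w1Rw0, w1Rw1, w1Rw2, w2Rw0, w2Rw1, w2Rw2
Branch closes: q and ¬q both at w1.
All branches of the negation close; one closing branch shown above.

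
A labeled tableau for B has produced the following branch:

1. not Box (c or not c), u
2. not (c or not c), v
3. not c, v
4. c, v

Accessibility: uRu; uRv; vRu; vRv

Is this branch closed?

Yes, closed

Both c and not c appear at v.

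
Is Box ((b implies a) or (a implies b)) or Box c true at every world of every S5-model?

Valid

Tableau for the negation not (Box ((b implies a) or (a implies b)) or Box c):
1. not (Box ((b implies a) or (a implies b)) or Box c), w0
2. not Box ((b implies a) or (a implies b)), w0
3. not Box c, w0
4. not ((b implies a) or (a implies b)), w1
5. not (b implies a), w1
6. not (a implies b), w1
7. b, w1
8. not a, w1
9. a, w1
10. not b, w1
Accessibility: w0Rw0, w0Rw1, w1Rw0, w1Rw1
Branch closes: a and not a both at w1.
All branches of the negation close; one closing branch shown above.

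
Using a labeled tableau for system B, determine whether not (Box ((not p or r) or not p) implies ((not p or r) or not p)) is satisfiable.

1. not (Box ((not p or r) or not p) implies ((not p or r) or not p)), w0
2. Box ((not p or r) or not p), w0
3. not ((not p or r) or not p), w0
4. not (not p or r), w0
5. p, w0
6. not r, w0
7. (not p or r) or not p, w0
8. not p or r, w0
9. r, w0
Accessibility: w0Rw0
Branch closes: r and not r both at w0.
All branches of the tableau close; one closing branch shown above.

Unsatisfiable (every branch closes)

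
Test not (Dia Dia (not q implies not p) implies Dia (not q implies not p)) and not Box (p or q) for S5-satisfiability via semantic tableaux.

Unsatisfiable (every branch closes)

1. not (Dia Dia (not q implies not p) implies Dia (not q implies not p)) and not Box (p or q), u
2. not (Dia Dia (not q implies not p) implies Dia (not q implies not p)), u
3. not Box (p or q), u
4. Dia Dia (not q implies not p), u
5. not Dia (not q implies not p), u
6. not (not q implies not p), u
7. not q, u
8. p, u
9. not (p or q), v
10. not p, v
11. not q, v
12. not (not q implies not p), v
13. p, v
Accessibility: uRu, uRv, vRu, vRv
Branch closes: p and not p both at v.
(One branch shown.) All branches close.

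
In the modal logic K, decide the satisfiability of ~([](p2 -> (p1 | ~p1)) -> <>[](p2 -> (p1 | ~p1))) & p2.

1. ~([](p2 -> (p1 | ~p1)) -> <>[](p2 -> (p1 | ~p1))) & p2, w0
2. ~([](p2 -> (p1 | ~p1)) -> <>[](p2 -> (p1 | ~p1))), w0   [&-rule on 1]
3. p2, w0   [&-rule on 1]
4. [](p2 -> (p1 | ~p1)), w0   [~->-rule on 2]
5. ~<>[](p2 -> (p1 | ~p1)), w0   [~->-rule on 2]

Yes, satisfiable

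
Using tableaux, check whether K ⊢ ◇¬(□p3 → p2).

Tableau for the negation ¬◇¬(□p3 → p2):
1. ¬◇¬(□p3 → p2), u
The negation has an open branch (countermodel exists).

Invalid (countermodel exists)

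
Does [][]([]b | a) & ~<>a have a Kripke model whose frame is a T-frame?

Satisfiable (open branch found)

1. [][]([]b | a) & ~<>a, u
2. [][]([]b | a), u
3. ~<>a, u
4. []([]b | a), u
5. ~a, u
6. []b | a, u
7. []b, u
8. b, u
Accessibility: uRu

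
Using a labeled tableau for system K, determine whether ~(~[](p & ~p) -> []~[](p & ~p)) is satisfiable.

Yes, satisfiable

1. ~(~[](p & ~p) -> []~[](p & ~p)), 0
2. ~[](p & ~p), 0
3. ~[]~[](p & ~p), 0
4. ~(p & ~p), 1
5. p, 1
6. [](p & ~p), 2
Accessibility: 0R1, 0R2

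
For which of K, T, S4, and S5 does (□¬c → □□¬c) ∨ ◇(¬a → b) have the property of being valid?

T-tableau for the negation ¬((□¬c → □□¬c) ∨ ◇(¬a → b)):
1. ¬((□¬c → □□¬c) ∨ ◇(¬a → b)), 0
2. ¬(□¬c → □□¬c), 0
3. ¬◇(¬a → b), 0
4. □¬c, 0
5. ¬□□¬c, 0
6. ¬(¬a → b), 0
7. ¬a, 0
8. ¬b, 0
9. ¬c, 0
10. ¬□¬c, 1
11. ¬(¬a → b), 1
12. ¬a, 1
13. ¬b, 1
14. ¬c, 1
15. c, 2
Accessibility: 0R0, 0R1, 1R1, 1R2, 2R2
Complete open branch: countermodel on a T-frame, so not valid in T, nor in K (the same frame is also a K-frame).
S4-tableau for the negation ¬((□¬c → □□¬c) ∨ ◇(¬a → b)):
1. ¬((□¬c → □□¬c) ∨ ◇(¬a → b)), 0
2. ¬(□¬c → □□¬c), 0
3. ¬◇(¬a → b), 0
4. □¬c, 0
5. ¬□□¬c, 0
6. ¬(¬a → b), 0
7. ¬a, 0
8. ¬b, 0
9. ¬c, 0
10. ¬□¬c, 1
11. ¬(¬a → b), 1
12. ¬a, 1
13. ¬b, 1
14. ¬c, 1
15. c, 2
16. ¬(¬a → b), 2
17. ¬a, 2
18. ¬b, 2
19. ¬c, 2
Accessibility: 0R0, 0R1, 0R2, 1R1, 1R2, 2R2
Branch closes: c and ¬c both at 2.
Every branch closes (one shown): valid in S4, hence also in S5 (every theorem of S4 is a theorem of S5).

S4, S5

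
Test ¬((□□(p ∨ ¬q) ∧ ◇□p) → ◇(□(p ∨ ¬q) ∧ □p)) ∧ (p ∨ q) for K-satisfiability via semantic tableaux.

No, unsatisfiable

1. ¬((□□(p ∨ ¬q) ∧ ◇□p) → ◇(□(p ∨ ¬q) ∧ □p)) ∧ (p ∨ q), u
2. ¬((□□(p ∨ ¬q) ∧ ◇□p) → ◇(□(p ∨ ¬q) ∧ □p)), u
3. p ∨ q, u
4. □□(p ∨ ¬q) ∧ ◇□p, u
5. ¬◇(□(p ∨ ¬q) ∧ □p), u
6. □□(p ∨ ¬q), u
7. ◇□p, u
8. q, u
9. □p, v
10. ¬(□(p ∨ ¬q) ∧ □p), v
11. □(p ∨ ¬q), v
12. ¬□(p ∨ ¬q), v
13. ¬(p ∨ ¬q), w
14. ¬p, w
15. q, w
16. p, w
Accessibility: uRv, vRw
Branch closes: p and ¬p both at w.
(One branch shown.) All branches close.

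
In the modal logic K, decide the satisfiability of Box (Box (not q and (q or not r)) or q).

Yes, satisfiable

1. Box (Box (not q and (q or not r)) or q), 0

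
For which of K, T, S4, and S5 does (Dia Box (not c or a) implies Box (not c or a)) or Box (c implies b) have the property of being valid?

S5-tableau for the negation not ((Dia Box (not c or a) implies Box (not c or a)) or Box (c implies b)):
1. not ((Dia Box (not c or a) implies Box (not c or a)) or Box (c implies b)), 0
2. not (Dia Box (not c or a) implies Box (not c or a)), 0
3. not Box (c implies b), 0
4. Dia Box (not c or a), 0
5. not Box (not c or a), 0
6. not (c implies b), 1
7. c, 1
8. not b, 1
9. Box (not c or a), 2
10. not c or a, 0
11. not c or a, 1
12. not c or a, 2
13. a, 0
14. a, 1
15. a, 2
16. not (not c or a), 3
17. c, 3
18. not a, 3
19. not c or a, 3
20. a, 3
Accessibility: 0R0, 0R1, 0R2, 0R3, 1R0, 1R1, 1R2, 1R3, 2R0, 2R1, 2R2, 2R3, 3R0, 3R1, 3R2, 3R3
Branch closes: a and not a both at 3.
Every branch closes (one shown): valid in S5.
S4-tableau for the negation not ((Dia Box (not c or a) implies Box (not c or a)) or Box (c implies b)):
1. not ((Dia Box (not c or a) implies Box (not c or a)) or Box (c implies b)), 0
2. not (Dia Box (not c or a) implies Box (not c or a)), 0
3. not Box (c implies b), 0
4. Dia Box (not c or a), 0
5. not Box (not c or a), 0
6. not (c implies b), 1
7. c, 1
8. not b, 1
9. Box (not c or a), 2
10. not c or a, 2
11. a, 2
12. not (not c or a), 3
13. c, 3
14. not a, 3
Accessibility: 0R0, 0R1, 0R2, 0R3, 1R1, 2R2, 3R3
Complete open branch: countermodel on an S4-frame, so not valid in S4, nor in K, T (the same frame is also a K-frame and a T-frame).

S5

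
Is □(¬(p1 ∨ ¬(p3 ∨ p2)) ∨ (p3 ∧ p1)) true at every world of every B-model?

Invalid (countermodel exists)

Tableau for the negation ¬□(¬(p1 ∨ ¬(p3 ∨ p2)) ∨ (p3 ∧ p1)):
1. ¬□(¬(p1 ∨ ¬(p3 ∨ p2)) ∨ (p3 ∧ p1)), w0
2. ¬(¬(p1 ∨ ¬(p3 ∨ p2)) ∨ (p3 ∧ p1)), w1
3. p1 ∨ ¬(p3 ∨ p2), w1
4. ¬(p3 ∧ p1), w1
5. ¬(p3 ∨ p2), w1
6. ¬p3, w1
7. ¬p2, w1
8. ¬p1, w1
Accessibility: w0Rw0, w0Rw1, w1Rw0, w1Rw1
The negation has an open branch (countermodel exists).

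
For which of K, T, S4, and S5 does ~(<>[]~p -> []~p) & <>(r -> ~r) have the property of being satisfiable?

K, T, S4

S5-tableau for the formula:
1. ~(<>[]~p -> []~p) & <>(r -> ~r), w0
2. ~(<>[]~p -> []~p), w0
3. <>(r -> ~r), w0
4. <>[]~p, w0
5. ~[]~p, w0
6. r -> ~r, w1
7. ~r, w1
8. []~p, w2
9. ~p, w0
10. ~p, w1
11. ~p, w2
12. p, w3
13. ~p, w3
Accessibility: w0Rw0, w0Rw1, w0Rw2, w0Rw3, w1Rw0, w1Rw1, w1Rw2, w1Rw3, w2Rw0, w2Rw1, w2Rw2, w2Rw3, w3Rw0, w3Rw1, w3Rw2, w3Rw3
Branch closes: p and ~p both at w3.
Every branch closes (one shown): unsatisfiable in S5.
S4-tableau for the formula:
1. ~(<>[]~p -> []~p) & <>(r -> ~r), w0
2. ~(<>[]~p -> []~p), w0
3. <>(r -> ~r), w0
4. <>[]~p, w0
5. ~[]~p, w0
6. r -> ~r, w1
7. ~r, w1
8. []~p, w2
9. ~p, w2
10. p, w3
Accessibility: w0Rw0, w0Rw1, w0Rw2, w0Rw3, w1Rw1, w2Rw2, w3Rw3
Complete open branch: satisfiable in S4, hence also in K, T (this S4-model is also a K-model and a T-model).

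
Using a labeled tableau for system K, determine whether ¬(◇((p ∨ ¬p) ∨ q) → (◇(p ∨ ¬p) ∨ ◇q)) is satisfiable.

1. ¬(◇((p ∨ ¬p) ∨ q) → (◇(p ∨ ¬p) ∨ ◇q)), 0
2. ◇((p ∨ ¬p) ∨ q), 0
3. ¬(◇(p ∨ ¬p) ∨ ◇q), 0
4. ¬◇(p ∨ ¬p), 0
5. ¬◇q, 0
6. (p ∨ ¬p) ∨ q, 1
7. ¬(p ∨ ¬p), 1
8. ¬p, 1
9. p, 1
Accessibility: 0R1
Branch closes: p and ¬p both at 1.
(One branch shown.) All branches close.

Unsatisfiable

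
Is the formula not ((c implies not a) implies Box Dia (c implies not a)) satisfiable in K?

Satisfiable (open branch found)

1. not ((c implies not a) implies Box Dia (c implies not a)), 0
2. c implies not a, 0   [neg-implies-rule on 1]
3. not Box Dia (c implies not a), 0   [neg-implies-rule on 1]
4. not a, 0   [implies-rule on 2 (branches; this branch)]
5. not Dia (c implies not a), 1   [neg-Box-rule on 3: fresh world 1, 0R1]
Accessibility: 0R1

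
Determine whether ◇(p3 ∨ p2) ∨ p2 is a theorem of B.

No, not valid

Tableau for the negation ¬(◇(p3 ∨ p2) ∨ p2):
1. ¬(◇(p3 ∨ p2) ∨ p2), 0
2. ¬◇(p3 ∨ p2), 0
3. ¬p2, 0
4. ¬(p3 ∨ p2), 0
5. ¬p3, 0
Accessibility: 0R0
The negation has an open branch (countermodel exists).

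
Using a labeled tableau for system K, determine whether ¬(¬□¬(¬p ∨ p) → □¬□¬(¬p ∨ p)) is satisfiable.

1. ¬(¬□¬(¬p ∨ p) → □¬□¬(¬p ∨ p)), u
2. ¬□¬(¬p ∨ p), u   [¬→-rule on 1]
3. ¬□¬□¬(¬p ∨ p), u   [¬→-rule on 1]
4. ¬p ∨ p, v   [¬□-rule on 2: fresh world v, uRv]
5. p, v   [∨-rule on 4 (branches; this branch)]
6. □¬(¬p ∨ p), w   [¬□-rule on 3: fresh world w, uRw]
Accessibility: uRv, uRw

Yes, satisfiable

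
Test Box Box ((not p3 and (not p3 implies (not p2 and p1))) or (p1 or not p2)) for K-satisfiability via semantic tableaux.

Yes, satisfiable

1. Box Box ((not p3 and (not p3 implies (not p2 and p1))) or (p1 or not p2)), w0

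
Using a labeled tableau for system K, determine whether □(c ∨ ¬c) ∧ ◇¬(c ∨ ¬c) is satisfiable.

No, unsatisfiable

1. □(c ∨ ¬c) ∧ ◇¬(c ∨ ¬c), w0
2. □(c ∨ ¬c), w0   [∧-rule on 1]
3. ◇¬(c ∨ ¬c), w0   [∧-rule on 1]
4. ¬(c ∨ ¬c), w1   [◇-rule on 3: fresh world w1, w0Rw1]
5. ¬c, w1   [¬∨-rule on 4]
6. c, w1   [¬∨-rule on 4]
Accessibility: w0Rw1
Branch closes: c and ¬c both at w1.
All branches of the tableau close; one closing branch shown above.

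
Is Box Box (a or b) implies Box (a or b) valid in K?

Tableau for the negation not (Box Box (a or b) implies Box (a or b)):
1. not (Box Box (a or b) implies Box (a or b)), 0
2. Box Box (a or b), 0   [neg-implies-rule on 1]
3. not Box (a or b), 0   [neg-implies-rule on 1]
4. not (a or b), 1   [neg-Box-rule on 3: fresh world 1, 0R1]
5. not a, 1   [neg-or-rule on 4]
6. not b, 1   [neg-or-rule on 4]
7. Box (a or b), 1   [Box-rule on 2 via 0R1]
Accessibility: 0R1
The negation has an open branch (countermodel exists).

No, not valid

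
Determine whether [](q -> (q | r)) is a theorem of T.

Valid in T

Tableau for the negation ~[](q -> (q | r)):
1. ~[](q -> (q | r)), w0
2. ~(q -> (q | r)), w1   [~[]-rule on 1: fresh world w1, w0Rw1]
3. q, w1   [~->-rule on 2]
4. ~(q | r), w1   [~->-rule on 2]
5. ~q, w1   [~|-rule on 4]
6. ~r, w1   [~|-rule on 4]
Accessibility: w0Rw0, w0Rw1, w1Rw1
Branch closes: q and ~q both at w1.
All branches of the negation close; one closing branch shown above.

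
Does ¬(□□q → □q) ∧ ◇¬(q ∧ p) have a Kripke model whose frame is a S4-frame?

1. ¬(□□q → □q) ∧ ◇¬(q ∧ p), 0
2. ¬(□□q → □q), 0
3. ◇¬(q ∧ p), 0
4. □□q, 0
5. ¬□q, 0
6. □q, 0
7. q, 0
8. ¬(q ∧ p), 1
9. □q, 1
10. q, 1
11. ¬p, 1
12. ¬q, 2
13. □q, 2
14. q, 2
Accessibility: 0R0, 0R1, 0R2, 1R1, 2R2
Branch closes: q and ¬q both at 2.
(One branch shown.) All branches close.

Unsatisfiable (every branch closes)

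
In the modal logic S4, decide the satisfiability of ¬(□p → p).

Unsatisfiable (every branch closes)

1. ¬(□p → p), w0
2. □p, w0
3. ¬p, w0
4. p, w0
Accessibility: w0Rw0
Branch closes: p and ¬p both at w0.
All branches of the tableau close; one closing branch shown above.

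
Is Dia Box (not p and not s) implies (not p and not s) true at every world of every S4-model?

Tableau for the negation not (Dia Box (not p and not s) implies (not p and not s)):
1. not (Dia Box (not p and not s) implies (not p and not s)), w0
2. Dia Box (not p and not s), w0   [neg-implies-rule on 1]
3. not (not p and not s), w0   [neg-implies-rule on 1]
4. s, w0   [neg-and-rule on 3 (branches; this branch)]
5. Box (not p and not s), w1   [Dia-rule on 2: fresh world w1, w0Rw1]
6. not p and not s, w1   [Box-rule on 5 via w1Rw1]
7. not p, w1   [and-rule on 6]
8. not s, w1   [and-rule on 6]
Accessibility: w0Rw0, w0Rw1, w1Rw1
The negation has an open branch (countermodel exists).

Not valid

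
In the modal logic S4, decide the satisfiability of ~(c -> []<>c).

Satisfiable

1. ~(c -> []<>c), u
2. c, u
3. ~[]<>c, u
4. ~<>c, v
5. ~c, v
Accessibility: uRu, uRv, vRv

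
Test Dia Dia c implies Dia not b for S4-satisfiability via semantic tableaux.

1. Dia Dia c implies Dia not b, 0
2. Dia not b, 0
3. not b, 1
Accessibility: 0R0, 0R1, 1R1

Yes, satisfiable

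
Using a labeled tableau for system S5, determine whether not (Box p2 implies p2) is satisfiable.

1. not (Box p2 implies p2), w0
2. Box p2, w0
3. not p2, w0
4. p2, w0
Accessibility: w0Rw0
Branch closes: p2 and not p2 both at w0.
(One branch shown.) All branches close.

Unsatisfiable (every branch closes)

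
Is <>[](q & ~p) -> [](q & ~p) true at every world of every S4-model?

Tableau for the negation ~(<>[](q & ~p) -> [](q & ~p)):
1. ~(<>[](q & ~p) -> [](q & ~p)), u
2. <>[](q & ~p), u   [~->-rule on 1]
3. ~[](q & ~p), u   [~->-rule on 1]
4. [](q & ~p), v   [<>-rule on 2: fresh world v, uRv]
5. q & ~p, v   [[]-rule on 4 via vRv]
6. q, v   [&-rule on 5]
7. ~p, v   [&-rule on 5]
8. ~(q & ~p), w   [~[]-rule on 3: fresh world w, uRw]
9. p, w   [~&-rule on 8 (branches; this branch)]
Accessibility: uRu, uRv, uRw, vRv, wRw
The negation has an open branch (countermodel exists).

Not valid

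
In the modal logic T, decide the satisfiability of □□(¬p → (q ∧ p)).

Satisfiable (open branch found)

1. □□(¬p → (q ∧ p)), 0
2. □(¬p → (q ∧ p)), 0   [□-rule on 1 via 0R0]
3. ¬p → (q ∧ p), 0   [□-rule on 2 via 0R0]
4. q ∧ p, 0   [→-rule on 3 (branches; this branch)]
5. q, 0   [∧-rule on 4]
6. p, 0   [∧-rule on 4]
Accessibility: 0R0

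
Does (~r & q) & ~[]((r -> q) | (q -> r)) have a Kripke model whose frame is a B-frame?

Unsatisfiable (every branch closes)

1. (~r & q) & ~[]((r -> q) | (q -> r)), w0
2. ~r & q, w0   [&-rule on 1]
3. ~[]((r -> q) | (q -> r)), w0   [&-rule on 1]
4. ~r, w0   [&-rule on 2]
5. q, w0   [&-rule on 2]
6. ~((r -> q) | (q -> r)), w1   [~[]-rule on 3: fresh world w1, w0Rw1]
7. ~(r -> q), w1   [~|-rule on 6]
8. ~(q -> r), w1   [~|-rule on 6]
9. r, w1   [~->-rule on 7]
10. ~q, w1   [~->-rule on 7]
11. q, w1   [~->-rule on 8]
12. ~r, w1   [~->-rule on 8]
Accessibility: w0Rw0, w0Rw1, w1Rw0, w1Rw1
Branch closes: q and ~q both at w1.
Every branch closes; the branch above is one of them.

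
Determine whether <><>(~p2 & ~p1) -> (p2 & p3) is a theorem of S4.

Tableau for the negation ~(<><>(~p2 & ~p1) -> (p2 & p3)):
1. ~(<><>(~p2 & ~p1) -> (p2 & p3)), u
2. <><>(~p2 & ~p1), u
3. ~(p2 & p3), u
4. ~p3, u
5. <>(~p2 & ~p1), v
6. ~p2 & ~p1, w
7. ~p2, w
8. ~p1, w
Accessibility: uRu, uRv, uRw, vRv, vRw, wRw
The negation has an open branch (countermodel exists).

Invalid (countermodel exists)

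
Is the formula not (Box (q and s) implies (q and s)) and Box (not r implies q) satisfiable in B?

Unsatisfiable

1. not (Box (q and s) implies (q and s)) and Box (not r implies q), 0
2. not (Box (q and s) implies (q and s)), 0
3. Box (not r implies q), 0
4. Box (q and s), 0
5. not (q and s), 0
6. not r implies q, 0
7. q and s, 0
8. q, 0
9. s, 0
10. not s, 0
Accessibility: 0R0
Branch closes: s and not s both at 0.
(One branch shown.) All branches close.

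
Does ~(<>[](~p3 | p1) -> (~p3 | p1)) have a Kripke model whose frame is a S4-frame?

Satisfiable (open branch found)

1. ~(<>[](~p3 | p1) -> (~p3 | p1)), w0
2. <>[](~p3 | p1), w0
3. ~(~p3 | p1), w0
4. p3, w0
5. ~p1, w0
6. [](~p3 | p1), w1
7. ~p3 | p1, w1
8. p1, w1
Accessibility: w0Rw0, w0Rw1, w1Rw1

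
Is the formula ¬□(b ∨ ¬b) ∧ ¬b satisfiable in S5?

1. ¬□(b ∨ ¬b) ∧ ¬b, u
2. ¬□(b ∨ ¬b), u
3. ¬b, u
4. ¬(b ∨ ¬b), v
5. ¬b, v
6. b, v
Accessibility: uRu, uRv, vRu, vRv
Branch closes: b and ¬b both at v.
Every branch closes; the branch above is one of them.

Unsatisfiable (every branch closes)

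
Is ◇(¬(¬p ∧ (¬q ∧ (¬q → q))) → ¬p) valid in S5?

No, not valid

Tableau for the negation ¬◇(¬(¬p ∧ (¬q ∧ (¬q → q))) → ¬p):
1. ¬◇(¬(¬p ∧ (¬q ∧ (¬q → q))) → ¬p), u
2. ¬(¬(¬p ∧ (¬q ∧ (¬q → q))) → ¬p), u   [¬◇-rule on 1 via uRu]
3. ¬(¬p ∧ (¬q ∧ (¬q → q))), u   [¬→-rule on 2]
4. p, u   [¬→-rule on 2]
5. ¬(¬q ∧ (¬q → q)), u   [¬∧-rule on 3 (branches; this branch)]
6. ¬(¬q → q), u   [¬∧-rule on 5 (branches; this branch)]
7. ¬q, u   [¬→-rule on 6]
Accessibility: uRu
The negation has an open branch (countermodel exists).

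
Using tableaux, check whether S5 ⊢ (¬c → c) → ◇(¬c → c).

Tableau for the negation ¬((¬c → c) → ◇(¬c → c)):
1. ¬((¬c → c) → ◇(¬c → c)), w0
2. ¬c → c, w0
3. ¬◇(¬c → c), w0
4. ¬(¬c → c), w0
5. ¬c, w0
6. c, w0
Accessibility: w0Rw0
Branch closes: c and ¬c both at w0.
Every branch of the negation's tableau closes; the branch above is one of them.

Yes, valid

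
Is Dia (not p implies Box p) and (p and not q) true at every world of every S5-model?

Tableau for the negation not (Dia (not p implies Box p) and (p and not q)):
1. not (Dia (not p implies Box p) and (p and not q)), 0
2. not (p and not q), 0   [neg-and-rule on 1 (branches; this branch)]
3. q, 0   [neg-and-rule on 2 (branches; this branch)]
Accessibility: 0R0
The negation has an open branch (countermodel exists).

Not valid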